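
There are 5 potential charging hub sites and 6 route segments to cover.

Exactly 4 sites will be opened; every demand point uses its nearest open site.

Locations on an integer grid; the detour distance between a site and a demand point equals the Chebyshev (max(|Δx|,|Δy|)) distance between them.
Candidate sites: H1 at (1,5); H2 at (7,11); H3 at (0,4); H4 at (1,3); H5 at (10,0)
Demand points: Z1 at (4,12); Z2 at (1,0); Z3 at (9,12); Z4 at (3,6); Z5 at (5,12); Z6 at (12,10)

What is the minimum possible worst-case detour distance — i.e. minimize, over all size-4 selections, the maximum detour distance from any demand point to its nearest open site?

Open {H1, H2, H3, H4}.
  Farthest demand point is Z6 at detour distance 5 (to H2); all others are ≤ 5.
With {H1, H2, H3, H5} the worst case is 5.
With {H1, H2, H4, H5} the worst case is 5.
No size-4 selection achieves below 5.

5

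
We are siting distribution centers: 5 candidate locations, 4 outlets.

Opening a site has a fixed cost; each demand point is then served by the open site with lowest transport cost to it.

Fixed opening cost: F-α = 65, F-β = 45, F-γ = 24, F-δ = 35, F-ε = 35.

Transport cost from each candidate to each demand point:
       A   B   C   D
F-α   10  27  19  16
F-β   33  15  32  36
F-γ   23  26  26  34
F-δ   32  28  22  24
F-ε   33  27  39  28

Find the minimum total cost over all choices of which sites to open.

Open {F-γ}: assign each demand point to its cheapest open site.
  A→F-γ 23, B→F-γ 26, C→F-γ 26, D→F-γ 34
  transport cost 109, fixed 24 → total 133.
Compare {F-α}: transport cost 72 + fixed 65 = 137.
Compare {F-δ}: transport cost 106 + fixed 35 = 141.
Compare {F-γ, F-δ}: transport cost 95 + fixed 59 = 154.
All other subsets cost ≥ 137. Minimum total cost: 133.

133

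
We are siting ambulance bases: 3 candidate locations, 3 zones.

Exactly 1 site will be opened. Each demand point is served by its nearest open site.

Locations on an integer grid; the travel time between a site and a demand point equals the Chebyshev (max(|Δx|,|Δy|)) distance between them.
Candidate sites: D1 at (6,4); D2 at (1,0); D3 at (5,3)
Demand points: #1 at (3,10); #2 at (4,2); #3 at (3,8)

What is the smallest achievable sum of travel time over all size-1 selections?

Open {D1}.
  #1→D1 6, #2→D1 2, #3→D1 4  ⇒ total 12.
Compare {D3}: total 13.
Compare {D2}: total 21.

12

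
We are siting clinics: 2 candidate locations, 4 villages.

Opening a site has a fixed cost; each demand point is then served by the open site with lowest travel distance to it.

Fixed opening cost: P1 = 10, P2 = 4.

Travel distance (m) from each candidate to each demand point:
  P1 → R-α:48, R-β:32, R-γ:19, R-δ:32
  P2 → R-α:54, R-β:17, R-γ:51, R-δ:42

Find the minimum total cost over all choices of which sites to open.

Open {P1, P2}: assign each demand point to its cheapest open site.
  R-α→P1 48, R-β→P2 17, R-γ→P1 19, R-δ→P1 32
  travel distance 116, fixed 14 → total 130.
Compare {P1}: travel distance 131 + fixed 10 = 141.
Compare {P2}: travel distance 164 + fixed 4 = 168.

130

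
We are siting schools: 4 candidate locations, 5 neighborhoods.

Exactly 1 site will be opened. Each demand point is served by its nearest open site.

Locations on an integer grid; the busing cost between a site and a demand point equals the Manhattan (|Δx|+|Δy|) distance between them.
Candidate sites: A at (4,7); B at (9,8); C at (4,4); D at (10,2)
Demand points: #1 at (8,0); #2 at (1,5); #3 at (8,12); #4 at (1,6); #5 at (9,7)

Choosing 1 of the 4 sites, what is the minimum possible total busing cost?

Open {A}.
  #1→A 11, #2→A 5, #3→A 9, #4→A 4, #5→A 5  ⇒ total 34.
Compare {B}: total 36.
Compare {C}: total 37.
No size-1 selection does better; minimum is 34.

34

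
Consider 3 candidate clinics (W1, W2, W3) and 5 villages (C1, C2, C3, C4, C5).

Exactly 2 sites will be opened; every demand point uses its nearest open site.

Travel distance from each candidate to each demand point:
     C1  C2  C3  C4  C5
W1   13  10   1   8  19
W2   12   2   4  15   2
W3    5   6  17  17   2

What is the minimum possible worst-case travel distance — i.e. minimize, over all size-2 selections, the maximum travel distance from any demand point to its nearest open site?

8

Open {W1, W3}.
  Farthest demand point is C4 at travel distance 8 (to W1); all others are ≤ 8.
With {W1, W2} the worst case is 12.
With {W2, W3} the worst case is 15.
No size-2 selection achieves below 8.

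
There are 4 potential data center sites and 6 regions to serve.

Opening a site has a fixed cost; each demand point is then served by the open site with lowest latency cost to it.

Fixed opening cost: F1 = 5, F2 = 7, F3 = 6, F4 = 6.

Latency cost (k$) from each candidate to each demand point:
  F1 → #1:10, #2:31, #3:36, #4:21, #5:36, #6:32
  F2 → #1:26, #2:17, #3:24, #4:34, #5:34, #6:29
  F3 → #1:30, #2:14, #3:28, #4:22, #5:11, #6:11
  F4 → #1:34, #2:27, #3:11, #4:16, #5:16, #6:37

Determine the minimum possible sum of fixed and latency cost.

90

Open {F1, F3, F4}: assign each demand point to its cheapest open site.
  #1→F1 10, #2→F3 14, #3→F4 11, #4→F4 16, #5→F3 11, #6→F3 11
  latency cost 73, fixed 17 → total 90.
Compare {F1, F2, F3, F4}: latency cost 73 + fixed 24 = 97.
Compare {F3, F4}: latency cost 93 + fixed 12 = 105.
Compare {F1, F3}: latency cost 95 + fixed 11 = 106.
All other subsets cost ≥ 97. Minimum total cost: 90.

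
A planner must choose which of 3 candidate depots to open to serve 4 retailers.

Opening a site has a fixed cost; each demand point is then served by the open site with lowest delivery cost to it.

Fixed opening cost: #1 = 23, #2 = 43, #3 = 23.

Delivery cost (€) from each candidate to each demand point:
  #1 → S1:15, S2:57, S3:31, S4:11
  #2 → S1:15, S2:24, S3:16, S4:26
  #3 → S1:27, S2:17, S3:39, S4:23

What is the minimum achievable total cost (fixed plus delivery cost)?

Open {#1, #3}: assign each demand point to its cheapest open site.
  S1→#1 15, S2→#3 17, S3→#1 31, S4→#1 11
  delivery cost 74, fixed 46 → total 120.
Compare {#2}: delivery cost 81 + fixed 43 = 124.
Compare {#3}: delivery cost 106 + fixed 23 = 129.
Compare {#1, #2}: delivery cost 66 + fixed 66 = 132.
All other subsets cost ≥ 124. Minimum total cost: 120.

120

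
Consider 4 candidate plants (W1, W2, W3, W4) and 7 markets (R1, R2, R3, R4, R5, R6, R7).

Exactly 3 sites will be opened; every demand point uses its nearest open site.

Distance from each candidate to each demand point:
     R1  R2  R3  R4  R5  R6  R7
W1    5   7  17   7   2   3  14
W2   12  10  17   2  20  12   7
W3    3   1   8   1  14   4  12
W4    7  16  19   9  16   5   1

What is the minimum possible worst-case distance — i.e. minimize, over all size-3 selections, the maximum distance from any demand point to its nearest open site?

Open {W1, W2, W3}.
  Farthest demand point is R3 at distance 8 (to W3); all others are ≤ 8.
With {W1, W3, W4} the worst case is 8.
With {W2, W3, W4} the worst case is 14.
No size-3 selection achieves below 8.

8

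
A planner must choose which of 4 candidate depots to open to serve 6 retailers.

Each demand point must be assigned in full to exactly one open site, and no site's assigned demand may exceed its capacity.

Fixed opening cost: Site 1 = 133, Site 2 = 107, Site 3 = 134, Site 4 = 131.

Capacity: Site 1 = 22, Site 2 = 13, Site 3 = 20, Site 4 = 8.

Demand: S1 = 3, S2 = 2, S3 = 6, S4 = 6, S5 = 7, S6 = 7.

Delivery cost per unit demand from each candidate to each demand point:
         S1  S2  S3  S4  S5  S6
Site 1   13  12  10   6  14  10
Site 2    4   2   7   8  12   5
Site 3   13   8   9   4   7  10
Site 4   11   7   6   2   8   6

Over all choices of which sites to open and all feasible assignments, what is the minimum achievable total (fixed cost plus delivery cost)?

419

Open {Site 2, Site 3}; cheapest assignment that respects the capacities:
  Site 2 (cap 13, load 12): S1, S2, S6 — cost 3×4 + 2×2 + 7×5 = 51
  Site 3 (cap 20, load 19): S3, S4, S5 — cost 6×9 + 6×4 + 7×7 = 127
  Shipping 178, fixed 241 → total 419.
  Any other capacity-feasible assignment to {Site 2, Site 3} ships for at least 178.
Compare {Site 1, Site 2}: its best feasible assignment gives total 485.
Compare {Site 1, Site 3}: its best feasible assignment gives total 525.
Every other set of open sites that can feasibly serve all demand totals ≥ 485 even under its best assignment. Minimum: 419.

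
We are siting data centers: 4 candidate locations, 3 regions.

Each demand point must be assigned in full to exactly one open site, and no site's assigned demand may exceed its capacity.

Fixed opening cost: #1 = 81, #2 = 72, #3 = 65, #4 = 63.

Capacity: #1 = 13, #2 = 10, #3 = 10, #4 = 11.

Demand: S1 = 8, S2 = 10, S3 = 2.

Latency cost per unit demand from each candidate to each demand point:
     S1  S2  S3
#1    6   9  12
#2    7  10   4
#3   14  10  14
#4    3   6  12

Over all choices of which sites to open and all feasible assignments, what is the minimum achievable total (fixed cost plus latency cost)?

Open {#2, #4}; cheapest assignment that respects the capacities:
  #2 (cap 10, load 10): S1, S3 — cost 8×7 + 2×4 = 64
  #4 (cap 11, load 10): S2 — cost 10×6 = 60
  Shipping 124, fixed 135 → total 259.
  Any other capacity-feasible assignment to {#2, #4} ships for at least 124.
Compare {#1, #4}: its best feasible assignment gives total 276.
Compare {#3, #4}: its best feasible assignment gives total 276.
Every other set of open sites that can feasibly serve all demand totals ≥ 276 even under its best assignment. Minimum: 259.

259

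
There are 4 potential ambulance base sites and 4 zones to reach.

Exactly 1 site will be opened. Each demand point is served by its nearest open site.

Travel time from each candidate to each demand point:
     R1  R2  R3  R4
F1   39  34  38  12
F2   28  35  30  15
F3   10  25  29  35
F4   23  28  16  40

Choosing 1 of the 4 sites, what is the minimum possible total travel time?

99

Open {F3}.
  R1→F3 10, R2→F3 25, R3→F3 29, R4→F3 35  ⇒ total 99.
Compare {F4}: total 107.
Compare {F2}: total 108.
No size-1 selection does better; minimum is 99.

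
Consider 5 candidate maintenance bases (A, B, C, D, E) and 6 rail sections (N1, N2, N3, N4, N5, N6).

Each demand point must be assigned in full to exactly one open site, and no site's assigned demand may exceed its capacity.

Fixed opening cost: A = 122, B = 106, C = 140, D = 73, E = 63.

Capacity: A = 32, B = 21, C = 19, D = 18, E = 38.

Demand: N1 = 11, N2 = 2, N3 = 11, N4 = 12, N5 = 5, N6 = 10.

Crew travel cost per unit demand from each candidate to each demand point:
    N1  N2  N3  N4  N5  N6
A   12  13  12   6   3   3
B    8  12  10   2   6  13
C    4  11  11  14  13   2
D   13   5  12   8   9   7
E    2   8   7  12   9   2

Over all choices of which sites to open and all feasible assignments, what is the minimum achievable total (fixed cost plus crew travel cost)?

358

Open {B, E}; cheapest assignment that respects the capacities:
  B (cap 21, load 17): N4, N5 — cost 12×2 + 5×6 = 54
  E (cap 38, load 34): N1, N2, N3, N6 — cost 11×2 + 2×8 + 11×7 + 10×2 = 135
  Shipping 189, fixed 169 → total 358.
  Any other capacity-feasible assignment to {B, E} ships for at least 189.
Compare {D, E}: its best feasible assignment gives total 406.
Compare {A, E}: its best feasible assignment gives total 407.
Every other set of open sites that can feasibly serve all demand totals ≥ 406 even under its best assignment. Minimum: 358.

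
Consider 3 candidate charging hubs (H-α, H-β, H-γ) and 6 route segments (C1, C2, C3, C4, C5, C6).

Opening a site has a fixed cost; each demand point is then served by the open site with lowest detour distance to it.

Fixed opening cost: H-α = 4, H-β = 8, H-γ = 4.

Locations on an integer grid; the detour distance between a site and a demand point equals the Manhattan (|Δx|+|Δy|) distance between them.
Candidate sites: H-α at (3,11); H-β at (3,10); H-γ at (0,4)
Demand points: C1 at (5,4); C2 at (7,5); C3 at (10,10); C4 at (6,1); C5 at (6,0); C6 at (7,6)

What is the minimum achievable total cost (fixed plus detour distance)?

57

Open {H-α, H-γ}: assign each demand point to its cheapest open site.
  C1→H-γ 5, C2→H-γ 8, C3→H-α 8, C4→H-γ 9, C5→H-γ 10, C6→H-α 9
  detour distance 49, fixed 8 → total 57.
Compare {H-β, H-γ}: detour distance 47 + fixed 12 = 59.
Compare {H-γ}: detour distance 57 + fixed 4 = 61.
Compare {H-α, H-β, H-γ}: detour distance 47 + fixed 16 = 63.
All other subsets cost ≥ 59. Minimum total cost: 57.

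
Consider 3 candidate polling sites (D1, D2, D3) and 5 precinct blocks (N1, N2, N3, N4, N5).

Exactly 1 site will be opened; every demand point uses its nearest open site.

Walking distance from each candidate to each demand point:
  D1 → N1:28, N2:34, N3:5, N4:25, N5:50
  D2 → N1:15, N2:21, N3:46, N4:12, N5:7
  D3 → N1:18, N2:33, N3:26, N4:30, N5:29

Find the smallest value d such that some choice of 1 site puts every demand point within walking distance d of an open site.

33

Open {D3}.
  Farthest demand point is N2 at walking distance 33 (to D3); all others are ≤ 33.
With {D2} the worst case is 46.
With {D1} the worst case is 50.
No size-1 selection achieves below 33.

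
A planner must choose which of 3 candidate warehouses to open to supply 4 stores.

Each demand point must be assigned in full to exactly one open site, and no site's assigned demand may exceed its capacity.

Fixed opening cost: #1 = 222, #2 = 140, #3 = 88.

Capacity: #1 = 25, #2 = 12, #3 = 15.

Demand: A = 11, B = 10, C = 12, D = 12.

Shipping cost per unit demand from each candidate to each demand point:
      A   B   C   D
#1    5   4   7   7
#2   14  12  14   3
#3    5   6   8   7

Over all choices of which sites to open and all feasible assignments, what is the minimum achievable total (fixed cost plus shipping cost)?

665

Open {#1, #2, #3}; cheapest assignment that respects the capacities:
  #1 (cap 25, load 22): B, C — cost 10×4 + 12×7 = 124
  #2 (cap 12, load 12): D — cost 12×3 = 36
  #3 (cap 15, load 11): A — cost 11×5 = 55
  Shipping 215, fixed 450 → total 665.
  Any other capacity-feasible assignment to {#1, #2, #3} ships for at least 215.
Total demand is 45 and no other set of sites has combined capacity ≥ 45, so {#1, #2, #3} is the only feasible choice of open sites. Minimum: 665.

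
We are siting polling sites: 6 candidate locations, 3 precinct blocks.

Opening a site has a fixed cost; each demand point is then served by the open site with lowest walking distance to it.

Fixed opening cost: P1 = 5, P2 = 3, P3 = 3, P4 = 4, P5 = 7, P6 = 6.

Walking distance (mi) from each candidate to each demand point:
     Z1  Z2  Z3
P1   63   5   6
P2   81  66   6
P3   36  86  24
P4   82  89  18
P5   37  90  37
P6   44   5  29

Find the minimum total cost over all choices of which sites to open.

Open {P1, P3}: assign each demand point to its cheapest open site.
  Z1→P3 36, Z2→P1 5, Z3→P1 6
  walking distance 47, fixed 8 → total 55.
Compare {P1, P2, P3}: walking distance 47 + fixed 11 = 58.
Compare {P1, P3, P4}: walking distance 47 + fixed 12 = 59.
Compare {P2, P3, P6}: walking distance 47 + fixed 12 = 59.
All other subsets cost ≥ 58. Minimum total cost: 55.

55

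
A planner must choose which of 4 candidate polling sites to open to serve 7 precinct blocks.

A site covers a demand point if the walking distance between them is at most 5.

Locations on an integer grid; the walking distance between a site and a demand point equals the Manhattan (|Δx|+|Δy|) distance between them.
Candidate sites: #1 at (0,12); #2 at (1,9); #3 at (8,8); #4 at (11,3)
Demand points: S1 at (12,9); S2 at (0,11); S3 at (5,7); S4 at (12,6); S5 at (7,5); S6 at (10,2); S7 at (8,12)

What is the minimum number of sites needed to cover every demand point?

Coverage sets (demand points within 5 of each site):
  #1: {S2}
  #2: {S2}
  #3: {S1, S3, S5, S7}
  #4: {S4, S6}
No 2 sites suffice: every size-2 union leaves at least one demand point uncovered.
But {#1, #3, #4} covers everything, so the minimum is 3.

3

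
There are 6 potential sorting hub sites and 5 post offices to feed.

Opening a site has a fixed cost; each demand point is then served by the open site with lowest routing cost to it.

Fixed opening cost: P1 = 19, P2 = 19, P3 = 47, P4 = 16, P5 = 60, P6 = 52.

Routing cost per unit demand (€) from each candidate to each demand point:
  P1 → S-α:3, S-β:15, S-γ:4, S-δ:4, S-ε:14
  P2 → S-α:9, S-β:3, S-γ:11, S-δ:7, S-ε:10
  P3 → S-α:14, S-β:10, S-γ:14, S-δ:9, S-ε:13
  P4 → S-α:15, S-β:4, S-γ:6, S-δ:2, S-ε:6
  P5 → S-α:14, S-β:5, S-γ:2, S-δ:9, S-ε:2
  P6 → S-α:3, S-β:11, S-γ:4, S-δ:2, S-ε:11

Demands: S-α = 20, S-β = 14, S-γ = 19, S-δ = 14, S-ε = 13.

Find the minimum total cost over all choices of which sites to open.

303

Open {P1, P4, P5}: assign each demand point to its cheapest open site.
  S-α→P1 20×3=60, S-β→P4 14×4=56, S-γ→P5 19×2=38, S-δ→P4 14×2=28, S-ε→P5 13×2=26
  routing cost 208, fixed 95 → total 303.
Compare {P1, P2, P4, P5}: routing cost 194 + fixed 114 = 308.
Compare {P1, P2, P5}: routing cost 222 + fixed 98 = 320.
Compare {P2, P5, P6}: routing cost 194 + fixed 131 = 325.
All other subsets cost ≥ 308. Minimum total cost: 303.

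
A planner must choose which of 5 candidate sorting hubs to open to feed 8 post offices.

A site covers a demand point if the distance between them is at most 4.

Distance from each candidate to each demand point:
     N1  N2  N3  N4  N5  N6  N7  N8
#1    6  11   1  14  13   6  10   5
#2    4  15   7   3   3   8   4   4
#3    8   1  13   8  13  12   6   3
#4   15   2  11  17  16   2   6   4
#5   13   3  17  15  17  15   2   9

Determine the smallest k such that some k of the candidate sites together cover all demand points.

Coverage sets (demand points within 4 of each site):
  #1: {N3}
  #2: {N1, N4, N5, N7, N8}
  #3: {N2, N8}
  #4: {N2, N6, N8}
  #5: {N2, N7}
No 2 sites suffice: every size-2 union leaves at least one demand point uncovered.
But {#1, #2, #4} covers everything, so the minimum is 3.

3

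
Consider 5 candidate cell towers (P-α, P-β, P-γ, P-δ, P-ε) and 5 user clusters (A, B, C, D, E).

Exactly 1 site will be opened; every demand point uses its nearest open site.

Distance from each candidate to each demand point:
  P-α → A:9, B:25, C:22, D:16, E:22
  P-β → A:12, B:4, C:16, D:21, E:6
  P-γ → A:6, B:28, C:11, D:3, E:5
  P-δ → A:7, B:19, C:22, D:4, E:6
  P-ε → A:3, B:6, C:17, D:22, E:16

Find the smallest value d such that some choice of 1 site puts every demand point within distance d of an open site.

Open {P-β}.
  Farthest demand point is D at distance 21 (to P-β); all others are ≤ 21.
With {P-δ} the worst case is 22.
With {P-ε} the worst case is 22.
No size-1 selection achieves below 21.

21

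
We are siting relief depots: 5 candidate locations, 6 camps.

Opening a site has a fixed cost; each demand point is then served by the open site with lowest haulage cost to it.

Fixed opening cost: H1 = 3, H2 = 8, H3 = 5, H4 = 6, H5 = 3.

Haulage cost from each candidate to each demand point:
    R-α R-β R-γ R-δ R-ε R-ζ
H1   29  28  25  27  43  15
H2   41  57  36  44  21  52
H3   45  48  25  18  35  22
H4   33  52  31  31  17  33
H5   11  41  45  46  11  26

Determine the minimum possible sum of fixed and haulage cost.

119

Open {H1, H3, H5}: assign each demand point to its cheapest open site.
  R-α→H5 11, R-β→H1 28, R-γ→H1 25, R-δ→H3 18, R-ε→H5 11, R-ζ→H1 15
  haulage cost 108, fixed 11 → total 119.
Compare {H1, H5}: haulage cost 117 + fixed 6 = 123.
Compare {H1, H3, H4, H5}: haulage cost 108 + fixed 17 = 125.
Compare {H1, H2, H3, H5}: haulage cost 108 + fixed 19 = 127.
All other subsets cost ≥ 123. Minimum total cost: 119.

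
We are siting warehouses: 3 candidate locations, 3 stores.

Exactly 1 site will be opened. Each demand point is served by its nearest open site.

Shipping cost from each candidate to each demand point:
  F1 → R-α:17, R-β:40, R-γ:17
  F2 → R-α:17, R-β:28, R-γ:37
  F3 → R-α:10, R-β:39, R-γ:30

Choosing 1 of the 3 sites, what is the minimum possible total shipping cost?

74

Open {F1}.
  R-α→F1 17, R-β→F1 40, R-γ→F1 17  ⇒ total 74.
Compare {F3}: total 79.
Compare {F2}: total 82.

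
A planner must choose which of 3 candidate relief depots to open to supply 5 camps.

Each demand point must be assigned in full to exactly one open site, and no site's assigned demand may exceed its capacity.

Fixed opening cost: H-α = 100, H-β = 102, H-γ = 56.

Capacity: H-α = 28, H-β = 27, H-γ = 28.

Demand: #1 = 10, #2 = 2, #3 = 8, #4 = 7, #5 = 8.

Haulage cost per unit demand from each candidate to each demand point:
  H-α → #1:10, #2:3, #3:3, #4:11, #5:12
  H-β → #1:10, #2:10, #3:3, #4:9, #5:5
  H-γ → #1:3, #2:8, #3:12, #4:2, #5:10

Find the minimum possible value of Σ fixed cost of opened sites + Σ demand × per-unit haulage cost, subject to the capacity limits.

282

Open {H-β, H-γ}; cheapest assignment that respects the capacities:
  H-β (cap 27, load 16): #3, #5 — cost 8×3 + 8×5 = 64
  H-γ (cap 28, load 19): #1, #2, #4 — cost 10×3 + 2×8 + 7×2 = 60
  Shipping 124, fixed 158 → total 282.
  Any other capacity-feasible assignment to {H-β, H-γ} ships for at least 124.
Compare {H-α, H-γ}: its best feasible assignment gives total 310.
Compare {H-α, H-β, H-γ}: its best feasible assignment gives total 372.
Every other set of open sites that can feasibly serve all demand totals ≥ 310 even under its best assignment. Minimum: 282.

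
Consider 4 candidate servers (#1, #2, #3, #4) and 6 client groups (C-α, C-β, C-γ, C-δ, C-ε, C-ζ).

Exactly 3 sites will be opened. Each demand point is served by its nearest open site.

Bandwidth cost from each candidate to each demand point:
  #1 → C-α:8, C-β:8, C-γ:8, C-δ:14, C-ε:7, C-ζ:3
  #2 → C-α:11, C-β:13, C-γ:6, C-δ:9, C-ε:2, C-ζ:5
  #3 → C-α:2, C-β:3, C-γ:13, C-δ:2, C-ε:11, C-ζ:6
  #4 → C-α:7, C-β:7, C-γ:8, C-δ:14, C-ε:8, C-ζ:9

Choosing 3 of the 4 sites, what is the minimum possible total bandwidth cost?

18

Open {#1, #2, #3}.
  C-α→#3 2, C-β→#3 3, C-γ→#2 6, C-δ→#3 2, C-ε→#2 2, C-ζ→#1 3  ⇒ total 18.
Compare {#2, #3, #4}: total 20.
Compare {#1, #3, #4}: total 25.
No size-3 selection does better; minimum is 18.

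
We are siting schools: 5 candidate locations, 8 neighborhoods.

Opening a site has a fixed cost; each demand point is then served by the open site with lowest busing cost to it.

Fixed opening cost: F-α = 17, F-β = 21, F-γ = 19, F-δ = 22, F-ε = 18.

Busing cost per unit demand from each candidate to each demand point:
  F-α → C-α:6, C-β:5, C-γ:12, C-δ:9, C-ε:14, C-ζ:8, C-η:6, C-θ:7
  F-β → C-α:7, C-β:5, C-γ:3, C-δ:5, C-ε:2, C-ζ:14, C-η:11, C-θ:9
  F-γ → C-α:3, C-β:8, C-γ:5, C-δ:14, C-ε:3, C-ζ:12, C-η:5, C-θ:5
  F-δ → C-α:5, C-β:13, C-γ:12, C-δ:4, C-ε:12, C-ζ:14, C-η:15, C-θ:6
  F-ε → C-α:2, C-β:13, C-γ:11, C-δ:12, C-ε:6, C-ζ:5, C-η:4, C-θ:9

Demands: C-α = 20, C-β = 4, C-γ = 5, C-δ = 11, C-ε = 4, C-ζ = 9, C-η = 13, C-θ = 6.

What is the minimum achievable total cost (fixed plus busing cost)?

Open {F-β, F-δ, F-ε}: assign each demand point to its cheapest open site.
  C-α→F-ε 20×2=40, C-β→F-β 4×5=20, C-γ→F-β 5×3=15, C-δ→F-δ 11×4=44, C-ε→F-β 4×2=8, C-ζ→F-ε 9×5=45, C-η→F-ε 13×4=52, C-θ→F-δ 6×6=36
  busing cost 260, fixed 61 → total 321.
Compare {F-β, F-γ, F-ε}: busing cost 265 + fixed 58 = 323.
Compare {F-β, F-ε}: busing cost 289 + fixed 39 = 328.
Compare {F-α, F-β, F-ε}: busing cost 277 + fixed 56 = 333.
All other subsets cost ≥ 323. Minimum total cost: 321.

321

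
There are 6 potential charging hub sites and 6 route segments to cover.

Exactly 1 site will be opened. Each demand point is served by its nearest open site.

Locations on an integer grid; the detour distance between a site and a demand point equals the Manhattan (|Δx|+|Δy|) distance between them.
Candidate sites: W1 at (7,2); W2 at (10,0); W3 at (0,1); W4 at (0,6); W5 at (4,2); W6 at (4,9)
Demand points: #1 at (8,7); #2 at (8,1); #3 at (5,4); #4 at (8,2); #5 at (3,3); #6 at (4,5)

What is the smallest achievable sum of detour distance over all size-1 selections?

Open {W1}.
  #1→W1 6, #2→W1 2, #3→W1 4, #4→W1 1, #5→W1 5, #6→W1 6  ⇒ total 24.
Compare {W5}: total 26.
Compare {W2}: total 46.
No size-1 selection does better; minimum is 24.

24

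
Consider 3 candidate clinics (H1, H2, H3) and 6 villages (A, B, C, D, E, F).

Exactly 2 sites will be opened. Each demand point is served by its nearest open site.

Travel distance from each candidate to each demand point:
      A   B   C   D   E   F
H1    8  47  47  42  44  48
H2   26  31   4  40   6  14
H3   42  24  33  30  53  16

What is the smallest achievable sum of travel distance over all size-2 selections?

103

Open {H1, H2}.
  A→H1 8, B→H2 31, C→H2 4, D→H2 40, E→H2 6, F→H2 14  ⇒ total 103.
Compare {H2, H3}: total 104.
Compare {H1, H3}: total 155.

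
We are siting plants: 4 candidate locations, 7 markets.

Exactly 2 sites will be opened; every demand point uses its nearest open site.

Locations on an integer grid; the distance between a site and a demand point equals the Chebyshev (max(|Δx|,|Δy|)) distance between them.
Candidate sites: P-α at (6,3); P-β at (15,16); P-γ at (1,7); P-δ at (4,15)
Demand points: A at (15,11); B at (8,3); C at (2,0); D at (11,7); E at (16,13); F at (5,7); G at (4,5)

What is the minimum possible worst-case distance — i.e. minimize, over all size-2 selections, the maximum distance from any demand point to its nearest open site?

5

Open {P-α, P-β}.
  Farthest demand point is A at distance 5 (to P-β); all others are ≤ 5.
With {P-β, P-γ} the worst case is 9.
With {P-α, P-γ} the worst case is 10.
No size-2 selection achieves below 5.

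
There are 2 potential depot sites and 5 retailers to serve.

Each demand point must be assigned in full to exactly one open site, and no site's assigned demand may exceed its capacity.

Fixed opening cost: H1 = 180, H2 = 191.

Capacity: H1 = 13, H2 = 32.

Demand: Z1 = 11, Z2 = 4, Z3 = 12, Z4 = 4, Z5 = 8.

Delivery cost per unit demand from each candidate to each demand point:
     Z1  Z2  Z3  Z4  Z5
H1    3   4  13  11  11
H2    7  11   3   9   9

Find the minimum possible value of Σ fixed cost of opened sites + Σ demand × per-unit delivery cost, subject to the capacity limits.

592

Open {H1, H2}; cheapest assignment that respects the capacities:
  H1 (cap 13, load 11): Z1 — cost 11×3 = 33
  H2 (cap 32, load 28): Z2, Z3, Z4, Z5 — cost 4×11 + 12×3 + 4×9 + 8×9 = 188
  Shipping 221, fixed 371 → total 592.
  Any other capacity-feasible assignment to {H1, H2} ships for at least 221.
Total demand is 39 and no other set of sites has combined capacity ≥ 39, so {H1, H2} is the only feasible choice of open sites. Minimum: 592.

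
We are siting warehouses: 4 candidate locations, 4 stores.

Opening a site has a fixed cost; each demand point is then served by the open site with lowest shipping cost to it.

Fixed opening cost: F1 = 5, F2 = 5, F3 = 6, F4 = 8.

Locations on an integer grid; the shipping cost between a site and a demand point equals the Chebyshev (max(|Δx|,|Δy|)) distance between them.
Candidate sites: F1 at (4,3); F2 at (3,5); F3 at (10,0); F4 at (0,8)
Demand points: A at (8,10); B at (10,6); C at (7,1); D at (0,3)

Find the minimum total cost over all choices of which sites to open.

Open {F2}: assign each demand point to its cheapest open site.
  A→F2 5, B→F2 7, C→F2 4, D→F2 3
  shipping cost 19, fixed 5 → total 24.
Compare {F1}: shipping cost 20 + fixed 5 = 25.
Compare {F1, F2}: shipping cost 17 + fixed 10 = 27.
Compare {F2, F3}: shipping cost 17 + fixed 11 = 28.
All other subsets cost ≥ 25. Minimum total cost: 24.

24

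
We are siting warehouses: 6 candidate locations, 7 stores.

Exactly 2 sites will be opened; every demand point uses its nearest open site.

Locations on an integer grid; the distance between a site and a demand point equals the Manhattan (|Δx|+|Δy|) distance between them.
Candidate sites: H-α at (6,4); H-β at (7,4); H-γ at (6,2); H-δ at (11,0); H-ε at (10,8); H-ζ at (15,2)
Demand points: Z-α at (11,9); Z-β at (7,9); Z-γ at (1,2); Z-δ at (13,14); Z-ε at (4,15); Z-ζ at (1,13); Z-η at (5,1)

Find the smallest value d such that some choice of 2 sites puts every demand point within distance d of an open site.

Open {H-α, H-ε}.
  Farthest demand point is Z-ζ at distance 14 (to H-α); all others are ≤ 14.
With {H-α, H-ζ} the worst case is 14.
With {H-β, H-ε} the worst case is 14.
No size-2 selection achieves below 14.

14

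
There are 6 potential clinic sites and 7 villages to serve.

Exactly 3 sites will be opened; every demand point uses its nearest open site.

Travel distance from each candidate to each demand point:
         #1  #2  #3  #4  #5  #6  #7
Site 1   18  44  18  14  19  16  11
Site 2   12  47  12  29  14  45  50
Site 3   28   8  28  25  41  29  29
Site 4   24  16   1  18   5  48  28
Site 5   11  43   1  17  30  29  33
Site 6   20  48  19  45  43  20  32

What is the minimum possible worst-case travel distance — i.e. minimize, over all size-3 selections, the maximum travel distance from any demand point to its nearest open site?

16

Open {Site 1, Site 2, Site 3}.
  Farthest demand point is #6 at travel distance 16 (to Site 1); all others are ≤ 16.
With {Site 1, Site 2, Site 4} the worst case is 16.
With {Site 1, Site 4, Site 5} the worst case is 16.
No size-3 selection achieves below 16.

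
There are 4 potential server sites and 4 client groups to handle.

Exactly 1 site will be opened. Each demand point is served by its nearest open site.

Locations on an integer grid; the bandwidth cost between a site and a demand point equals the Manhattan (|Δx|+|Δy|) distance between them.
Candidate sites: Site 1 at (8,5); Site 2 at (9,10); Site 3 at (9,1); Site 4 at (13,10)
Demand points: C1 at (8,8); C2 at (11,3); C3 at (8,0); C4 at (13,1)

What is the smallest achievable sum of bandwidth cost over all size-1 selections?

Open {Site 3}.
  C1→Site 3 8, C2→Site 3 4, C3→Site 3 2, C4→Site 3 4  ⇒ total 18.
Compare {Site 1}: total 22.
Compare {Site 2}: total 36.
No size-1 selection does better; minimum is 18.

18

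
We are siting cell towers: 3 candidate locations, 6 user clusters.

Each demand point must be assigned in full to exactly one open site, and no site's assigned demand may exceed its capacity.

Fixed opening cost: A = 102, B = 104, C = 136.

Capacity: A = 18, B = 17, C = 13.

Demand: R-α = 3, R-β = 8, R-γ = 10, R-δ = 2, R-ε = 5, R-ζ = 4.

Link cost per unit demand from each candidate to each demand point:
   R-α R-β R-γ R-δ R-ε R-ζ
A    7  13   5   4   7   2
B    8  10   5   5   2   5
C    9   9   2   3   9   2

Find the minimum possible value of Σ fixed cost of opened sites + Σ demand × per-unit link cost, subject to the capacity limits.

385

Open {A, B}; cheapest assignment that respects the capacities:
  A (cap 18, load 17): R-α, R-γ, R-ζ — cost 3×7 + 10×5 + 4×2 = 79
  B (cap 17, load 15): R-β, R-δ, R-ε — cost 8×10 + 2×5 + 5×2 = 100
  Shipping 179, fixed 206 → total 385.
  Any other capacity-feasible assignment to {A, B} ships for at least 179.
Compare {A, B, C}: its best feasible assignment gives total 487.
Every other set of open sites that can feasibly serve all demand totals ≥ 487 even under its best assignment. Minimum: 385.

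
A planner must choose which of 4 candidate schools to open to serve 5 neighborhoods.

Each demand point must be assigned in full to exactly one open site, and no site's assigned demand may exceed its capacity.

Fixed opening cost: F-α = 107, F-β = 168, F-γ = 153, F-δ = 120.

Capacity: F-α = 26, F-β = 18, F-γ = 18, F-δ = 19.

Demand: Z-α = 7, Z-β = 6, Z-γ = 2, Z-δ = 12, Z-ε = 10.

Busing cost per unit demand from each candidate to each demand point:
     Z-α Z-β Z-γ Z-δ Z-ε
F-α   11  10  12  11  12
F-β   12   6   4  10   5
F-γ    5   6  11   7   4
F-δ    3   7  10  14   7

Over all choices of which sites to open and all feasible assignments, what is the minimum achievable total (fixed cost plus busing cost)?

Open {F-γ, F-δ}; cheapest assignment that respects the capacities:
  F-γ (cap 18, load 18): Z-β, Z-δ — cost 6×6 + 12×7 = 120
  F-δ (cap 19, load 19): Z-α, Z-γ, Z-ε — cost 7×3 + 2×10 + 10×7 = 111
  Shipping 231, fixed 273 → total 504.
  Any other capacity-feasible assignment to {F-γ, F-δ} ships for at least 231.
Compare {F-α, F-δ}: its best feasible assignment gives total 530.
Compare {F-α, F-γ}: its best feasible assignment gives total 551.
Every other set of open sites that can feasibly serve all demand totals ≥ 530 even under its best assignment. Minimum: 504.

504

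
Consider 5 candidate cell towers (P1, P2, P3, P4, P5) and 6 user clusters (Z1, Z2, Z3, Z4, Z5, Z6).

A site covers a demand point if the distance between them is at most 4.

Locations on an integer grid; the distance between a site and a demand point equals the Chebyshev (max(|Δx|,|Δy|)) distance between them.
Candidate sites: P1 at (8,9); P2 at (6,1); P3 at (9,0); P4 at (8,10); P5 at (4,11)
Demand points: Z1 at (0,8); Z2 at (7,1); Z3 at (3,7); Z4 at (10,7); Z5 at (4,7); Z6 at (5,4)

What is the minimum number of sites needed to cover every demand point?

3

Coverage sets (demand points within 4 of each site):
  P1: {Z4, Z5}
  P2: {Z2, Z6}
  P3: {Z2, Z6}
  P4: {Z4, Z5}
  P5: {Z1, Z3, Z5}
No 2 sites suffice: every size-2 union leaves at least one demand point uncovered.
But {P1, P2, P5} covers everything, so the minimum is 3.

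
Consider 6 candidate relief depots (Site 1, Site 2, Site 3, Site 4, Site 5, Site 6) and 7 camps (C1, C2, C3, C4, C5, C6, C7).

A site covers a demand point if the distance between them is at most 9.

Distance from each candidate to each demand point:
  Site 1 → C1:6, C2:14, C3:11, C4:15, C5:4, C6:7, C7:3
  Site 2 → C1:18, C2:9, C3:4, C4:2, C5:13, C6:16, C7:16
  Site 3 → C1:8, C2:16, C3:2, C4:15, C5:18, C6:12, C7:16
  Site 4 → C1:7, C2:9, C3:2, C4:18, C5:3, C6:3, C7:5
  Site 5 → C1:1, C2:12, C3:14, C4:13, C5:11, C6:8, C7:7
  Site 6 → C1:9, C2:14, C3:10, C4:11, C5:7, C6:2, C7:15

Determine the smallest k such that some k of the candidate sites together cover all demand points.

2

Coverage sets (demand points within 9 of each site):
  Site 1: {C1, C5, C6, C7}
  Site 2: {C2, C3, C4}
  Site 3: {C1, C3}
  Site 4: {C1, C2, C3, C5, C6, C7}
  Site 5: {C1, C6, C7}
  Site 6: {C1, C5, C6}
No single site covers all 7 demand points.
But {Site 1, Site 2} covers everything, so the minimum is 2.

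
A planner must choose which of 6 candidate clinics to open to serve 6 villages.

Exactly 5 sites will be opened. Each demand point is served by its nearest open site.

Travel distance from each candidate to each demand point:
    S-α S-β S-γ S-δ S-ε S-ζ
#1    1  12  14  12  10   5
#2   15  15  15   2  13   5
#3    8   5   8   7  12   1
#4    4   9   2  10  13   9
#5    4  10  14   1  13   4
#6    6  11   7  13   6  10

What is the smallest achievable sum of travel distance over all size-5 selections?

Open {#1, #3, #4, #5, #6}.
  S-α→#1 1, S-β→#3 5, S-γ→#4 2, S-δ→#5 1, S-ε→#6 6, S-ζ→#3 1  ⇒ total 16.
Compare {#1, #2, #3, #4, #6}: total 17.
Compare {#2, #3, #4, #5, #6}: total 19.
No size-5 selection does better; minimum is 16.

16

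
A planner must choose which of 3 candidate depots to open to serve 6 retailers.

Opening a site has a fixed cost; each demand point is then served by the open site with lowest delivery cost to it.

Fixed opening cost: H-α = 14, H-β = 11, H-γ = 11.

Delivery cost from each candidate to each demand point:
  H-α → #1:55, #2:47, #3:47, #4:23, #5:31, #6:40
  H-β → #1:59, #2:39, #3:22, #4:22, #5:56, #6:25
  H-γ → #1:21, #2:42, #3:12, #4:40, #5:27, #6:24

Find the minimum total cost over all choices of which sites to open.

167

Open {H-β, H-γ}: assign each demand point to its cheapest open site.
  #1→H-γ 21, #2→H-β 39, #3→H-γ 12, #4→H-β 22, #5→H-γ 27, #6→H-γ 24
  delivery cost 145, fixed 22 → total 167.
Compare {H-α, H-γ}: delivery cost 149 + fixed 25 = 174.
Compare {H-γ}: delivery cost 166 + fixed 11 = 177.
Compare {H-α, H-β, H-γ}: delivery cost 145 + fixed 36 = 181.
All other subsets cost ≥ 174. Minimum total cost: 167.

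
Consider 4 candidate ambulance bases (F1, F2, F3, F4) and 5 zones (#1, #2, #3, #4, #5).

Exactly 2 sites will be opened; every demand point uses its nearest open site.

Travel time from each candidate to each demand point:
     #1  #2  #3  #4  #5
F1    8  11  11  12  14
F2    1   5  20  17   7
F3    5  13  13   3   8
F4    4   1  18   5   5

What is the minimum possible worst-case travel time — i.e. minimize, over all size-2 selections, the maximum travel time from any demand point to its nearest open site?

11

Open {F1, F3}.
  Farthest demand point is #2 at travel time 11 (to F1); all others are ≤ 11.
With {F1, F4} the worst case is 11.
With {F1, F2} the worst case is 12.
No size-2 selection achieves below 11.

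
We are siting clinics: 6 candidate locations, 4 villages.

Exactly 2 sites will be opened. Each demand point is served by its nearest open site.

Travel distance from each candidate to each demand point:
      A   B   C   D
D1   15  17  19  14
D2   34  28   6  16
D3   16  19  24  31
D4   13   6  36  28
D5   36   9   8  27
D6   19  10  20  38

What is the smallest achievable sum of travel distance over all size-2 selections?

Open {D2, D4}.
  A→D4 13, B→D4 6, C→D2 6, D→D2 16  ⇒ total 41.
Compare {D1, D5}: total 46.
Compare {D2, D6}: total 51.
No size-2 selection does better; minimum is 41.

41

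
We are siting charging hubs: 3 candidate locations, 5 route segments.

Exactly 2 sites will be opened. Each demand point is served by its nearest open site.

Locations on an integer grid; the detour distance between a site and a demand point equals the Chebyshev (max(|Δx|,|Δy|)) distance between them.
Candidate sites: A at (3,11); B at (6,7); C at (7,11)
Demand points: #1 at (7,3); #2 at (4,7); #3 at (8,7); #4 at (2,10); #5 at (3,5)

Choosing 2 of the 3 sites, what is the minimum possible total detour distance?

12

Open {A, B}.
  #1→B 4, #2→B 2, #3→B 2, #4→A 1, #5→B 3  ⇒ total 12.
Compare {B, C}: total 15.
Compare {A, C}: total 23.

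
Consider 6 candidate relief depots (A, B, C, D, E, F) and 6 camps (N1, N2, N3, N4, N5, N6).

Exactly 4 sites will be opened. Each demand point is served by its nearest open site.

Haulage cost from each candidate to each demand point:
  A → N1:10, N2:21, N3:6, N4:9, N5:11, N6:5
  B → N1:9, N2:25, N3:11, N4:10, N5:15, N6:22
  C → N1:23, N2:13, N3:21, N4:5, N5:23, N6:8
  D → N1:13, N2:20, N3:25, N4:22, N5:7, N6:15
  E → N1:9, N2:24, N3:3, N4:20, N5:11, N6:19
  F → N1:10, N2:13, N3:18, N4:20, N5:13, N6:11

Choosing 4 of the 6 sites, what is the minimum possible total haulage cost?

42

Open {A, C, D, E}.
  N1→E 9, N2→C 13, N3→E 3, N4→C 5, N5→D 7, N6→A 5  ⇒ total 42.
Compare {A, B, C, D}: total 45.
Compare {B, C, D, E}: total 45.
No size-4 selection does better; minimum is 42.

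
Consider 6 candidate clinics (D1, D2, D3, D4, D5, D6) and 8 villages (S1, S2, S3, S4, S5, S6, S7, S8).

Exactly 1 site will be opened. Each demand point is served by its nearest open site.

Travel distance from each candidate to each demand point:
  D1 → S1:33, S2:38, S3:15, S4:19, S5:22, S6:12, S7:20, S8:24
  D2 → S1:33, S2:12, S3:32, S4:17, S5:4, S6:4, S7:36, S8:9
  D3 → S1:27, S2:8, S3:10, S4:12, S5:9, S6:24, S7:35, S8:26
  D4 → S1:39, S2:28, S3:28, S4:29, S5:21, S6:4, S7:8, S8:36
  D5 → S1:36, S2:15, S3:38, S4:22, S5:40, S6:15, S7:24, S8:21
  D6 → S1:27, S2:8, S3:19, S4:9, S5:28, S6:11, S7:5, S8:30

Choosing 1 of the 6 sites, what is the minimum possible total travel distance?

137

Open {D6}.
  S1→D6 27, S2→D6 8, S3→D6 19, S4→D6 9, S5→D6 28, S6→D6 11, S7→D6 5, S8→D6 30  ⇒ total 137.
Compare {D2}: total 147.
Compare {D3}: total 151.
No size-1 selection does better; minimum is 137.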